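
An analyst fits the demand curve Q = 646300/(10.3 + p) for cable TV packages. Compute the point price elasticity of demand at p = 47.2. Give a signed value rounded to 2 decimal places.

dQ/dp = −646300/(10.3 + p)² = -195.478. At p = 47.2, Q = 11240.
Ed = (dQ/dp)·(p/Q) = (-195.478) × (47.2/11240) = -0.8208…

-0.82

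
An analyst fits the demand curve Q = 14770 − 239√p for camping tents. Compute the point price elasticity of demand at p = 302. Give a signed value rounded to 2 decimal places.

dQ/dp = −239/(2√p) = -6.87645. At p = 302, Q = 10616.6.
Ed = (dQ/dp)·(p/Q) = (-6.87645) × (302/10616.6) = -0.1956…

-0.20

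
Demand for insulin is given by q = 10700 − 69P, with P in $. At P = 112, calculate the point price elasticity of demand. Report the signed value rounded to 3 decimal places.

dq/dP = −69. At P = 112, q = 10700 − 69(112) = 2972.
Ed = (dq/dP)·(P/q) = −69 × (112/2972) = -2.60026…

-2.600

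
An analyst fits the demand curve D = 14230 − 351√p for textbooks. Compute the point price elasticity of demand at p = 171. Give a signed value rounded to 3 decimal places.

dD/dp = −351/(2√p) = -13.4208. At p = 171, D = 9640.08.
Ed = (dD/dp)·(p/D) = (-13.4208) × (171/9640.08) = -0.23806…

-0.238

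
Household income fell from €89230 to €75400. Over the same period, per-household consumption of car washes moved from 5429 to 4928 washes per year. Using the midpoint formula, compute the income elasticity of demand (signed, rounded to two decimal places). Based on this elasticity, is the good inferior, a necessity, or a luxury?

%ΔQ = (4928 − 5429)/[( 5429 + 4928)/2] = -501/5178.5 = -0.096746…
%ΔIncome = (75400 − 89230)/[( 89230 + 75400)/2] = -13830/82315 = -0.168013…
E_income = (-501/5178.5) / (-13830/82315) = 0.5758…
0 < E_income < 1 ⇒ normal good, necessity.

0.58; necessity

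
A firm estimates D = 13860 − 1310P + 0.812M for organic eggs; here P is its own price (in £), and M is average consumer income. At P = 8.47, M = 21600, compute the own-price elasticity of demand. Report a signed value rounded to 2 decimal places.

At the given values, D = 13860 − 1310(8.47) + 0.812(21600) = 20303.5.
∂D/∂P = −1310.
E = (-1310) × (8.47/20303.5) = -0.5464…

-0.55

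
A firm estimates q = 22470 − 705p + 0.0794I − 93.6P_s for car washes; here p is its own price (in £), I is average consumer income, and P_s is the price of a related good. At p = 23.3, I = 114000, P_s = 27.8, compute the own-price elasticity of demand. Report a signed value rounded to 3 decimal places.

-1.315

At the given values, q = 22470 − 705(23.3) + 0.0794(114000) − 93.6(27.8) = 12493.02.
∂q/∂p = −705.
E = (-705) × (23.3/12493.02) = -1.31485…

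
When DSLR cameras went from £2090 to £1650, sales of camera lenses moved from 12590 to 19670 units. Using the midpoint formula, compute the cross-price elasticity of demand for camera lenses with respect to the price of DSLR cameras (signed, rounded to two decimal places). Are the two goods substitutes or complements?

%ΔQ_{camera lenses} = (19670 − 12590)/avg = 7080/16130 = 0.438933…
%ΔP_{DSLR cameras} = (1650 − 2090)/avg = -440/1870 = -0.235294…
E_cross = (7080/16130) / (-440/1870) = -1.8654…
E_cross < 0 ⇒ the goods are complements.

-1.87; complements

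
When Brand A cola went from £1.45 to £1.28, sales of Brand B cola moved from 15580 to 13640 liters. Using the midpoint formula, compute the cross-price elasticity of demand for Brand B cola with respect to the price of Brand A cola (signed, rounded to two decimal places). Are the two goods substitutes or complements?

1.07; substitutes

%ΔQ_{Brand B cola} = (13640 − 15580)/avg = -1940/14610 = -0.132785…
%ΔP_{Brand A cola} = (1.28 − 1.45)/avg = -0.17/1.365 = -0.124542…
E_cross = (-1940/14610) / (-0.17/1.365) = 1.0661…
E_cross > 0 ⇒ the goods are substitutes.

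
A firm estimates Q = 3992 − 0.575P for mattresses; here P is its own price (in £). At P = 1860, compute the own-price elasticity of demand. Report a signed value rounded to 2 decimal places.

At the given values, Q = 3992 − 0.575(1860) = 2922.5.
∂Q/∂P = −0.575.
E = (-0.575) × (1860/2922.5) = -0.3659…

-0.37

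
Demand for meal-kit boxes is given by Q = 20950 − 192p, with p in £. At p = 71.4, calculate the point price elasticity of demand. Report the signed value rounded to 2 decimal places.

dQ/dp = −192. At p = 71.4, Q = 20950 − 192(71.4) = 7241.2.
Ed = (dQ/dp)·(p/Q) = −192 × (71.4/7241.2) = -1.8931…

-1.89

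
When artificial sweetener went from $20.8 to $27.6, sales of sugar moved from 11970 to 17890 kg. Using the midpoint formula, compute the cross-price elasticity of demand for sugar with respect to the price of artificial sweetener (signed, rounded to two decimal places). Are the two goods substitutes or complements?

%ΔQ_{sugar} = (17890 − 11970)/avg = 5920/14930 = 0.396517…
%ΔP_{artificial sweetener} = (27.6 − 20.8)/avg = 6.8/24.2 = 0.280991…
E_cross = (5920/14930) / (6.8/24.2) = 1.4111…
E_cross > 0 ⇒ the goods are substitutes.

1.41; substitutes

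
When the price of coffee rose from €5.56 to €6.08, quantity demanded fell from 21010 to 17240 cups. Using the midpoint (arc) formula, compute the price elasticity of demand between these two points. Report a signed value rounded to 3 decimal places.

-2.206

%ΔQ = (17240 − 21010) / [(21010 + 17240)/2] = -3770/19125 = -0.197124…
%ΔP = (6.08 − 5.56) / [(5.56 + 6.08)/2] = 0.52/5.82 = 0.089347…
Arc Ed = %ΔQ / %ΔP = (-3770/19125) / (0.52/5.82) = -2.20627…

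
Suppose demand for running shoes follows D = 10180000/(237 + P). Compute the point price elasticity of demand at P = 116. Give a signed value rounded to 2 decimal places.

dD/dP = −10180000/(237 + P)² = -81.6955. At P = 116, D = 28838.5.
Ed = (dD/dP)·(P/D) = (-81.6955) × (116/28838.5) = -0.3286…

-0.33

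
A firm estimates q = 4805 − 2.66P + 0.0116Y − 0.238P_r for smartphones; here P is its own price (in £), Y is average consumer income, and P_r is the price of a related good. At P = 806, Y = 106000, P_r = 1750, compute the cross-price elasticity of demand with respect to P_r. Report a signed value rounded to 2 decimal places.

-0.12

At the given values, q = 4805 − 2.66(806) + 0.0116(106000) − 0.238(1750) = 3474.14.
∂q/∂P_r = -0.238.
E = (-0.238) × (1750/3474.14) = -0.1198…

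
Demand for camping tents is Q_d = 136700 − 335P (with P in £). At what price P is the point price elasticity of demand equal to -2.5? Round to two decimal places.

Ed = −335P/(136700 − 335P). Set this equal to -2.5:
335P = 2.5·(136700 − 335P) ⇒ 335P(1 + 2.5) = 2.5·136700
P = 2.5·136700 / (335·3.5) = 291.4712…

291.47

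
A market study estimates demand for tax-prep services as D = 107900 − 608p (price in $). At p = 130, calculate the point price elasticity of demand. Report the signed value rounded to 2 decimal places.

dD/dp = −608. At p = 130, D = 107900 − 608(130) = 28860.
Ed = (dD/dp)·(p/D) = −608 × (130/28860) = -2.7387…

-2.74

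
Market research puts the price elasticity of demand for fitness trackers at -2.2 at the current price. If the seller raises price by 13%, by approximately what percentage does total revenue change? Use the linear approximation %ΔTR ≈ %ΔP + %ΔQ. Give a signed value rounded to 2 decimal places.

%ΔQ ≈ Ed × %ΔP = (-2.2) × (+13%) = -28.6000%
%ΔTR ≈ %ΔP + %ΔQ = (+13%) + (-28.6000%) = -15.6000%

-15.60%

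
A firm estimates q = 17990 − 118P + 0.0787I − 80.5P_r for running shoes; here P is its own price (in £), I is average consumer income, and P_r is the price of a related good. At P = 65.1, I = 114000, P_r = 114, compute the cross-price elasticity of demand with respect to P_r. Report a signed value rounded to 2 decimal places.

-0.91

At the given values, q = 17990 − 118(65.1) + 0.0787(114000) − 80.5(114) = 10103.
∂q/∂P_r = -80.5.
E = (-80.5) × (114/10103) = -0.9083…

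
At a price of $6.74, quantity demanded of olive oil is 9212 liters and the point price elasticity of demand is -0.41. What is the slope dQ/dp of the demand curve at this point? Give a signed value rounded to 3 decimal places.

Ed = (dQ/dp)·(p/Q) ⇒ dQ/dp = Ed·Q/p = (-0.41)·9212/6.74 = -560.37388…

-560.374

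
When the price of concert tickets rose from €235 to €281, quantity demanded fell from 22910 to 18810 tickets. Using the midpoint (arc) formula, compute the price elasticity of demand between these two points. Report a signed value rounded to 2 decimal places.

%ΔQ = (18810 − 22910) / [(22910 + 18810)/2] = -4100/20860 = -0.196548…
%ΔP = (281 − 235) / [(235 + 281)/2] = 46/258 = 0.178294…
Arc Ed = %ΔQ / %ΔP = (-4100/20860) / (46/258) = -1.1023…

-1.10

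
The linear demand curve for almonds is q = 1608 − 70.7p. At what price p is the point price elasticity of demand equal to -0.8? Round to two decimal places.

Ed = −70.7p/(1608 − 70.7p). Set this equal to -0.8:
70.7p = 0.8·(1608 − 70.7p) ⇒ 70.7p(1 + 0.8) = 0.8·1608
p = 0.8·1608 / (70.7·1.8) = 10.1084…

10.11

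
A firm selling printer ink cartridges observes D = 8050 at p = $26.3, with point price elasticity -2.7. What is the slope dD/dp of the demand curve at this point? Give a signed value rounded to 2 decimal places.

-826.43

Ed = (dD/dp)·(p/D) ⇒ dD/dp = Ed·D/p = (-2.7)·8050/26.3 = -826.4258…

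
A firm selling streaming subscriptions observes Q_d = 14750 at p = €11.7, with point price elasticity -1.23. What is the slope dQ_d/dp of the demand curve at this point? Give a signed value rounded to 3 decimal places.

Ed = (dQ_d/dp)·(p/Q_d) ⇒ dQ_d/dp = Ed·Q_d/p = (-1.23)·14750/11.7 = -1550.64102…

-1550.641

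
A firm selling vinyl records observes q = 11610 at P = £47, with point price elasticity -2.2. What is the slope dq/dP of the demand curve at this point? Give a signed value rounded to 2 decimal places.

Ed = (dq/dP)·(P/q) ⇒ dq/dP = Ed·q/P = (-2.2)·11610/47 = -543.4468…

-543.45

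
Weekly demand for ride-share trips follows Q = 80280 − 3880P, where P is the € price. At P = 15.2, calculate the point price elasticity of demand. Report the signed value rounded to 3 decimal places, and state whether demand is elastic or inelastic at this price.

dQ/dP = −3880. At P = 15.2, Q = 80280 − 3880(15.2) = 21304.
Ed = (dQ/dP)·(P/Q) = −3880 × (15.2/21304) = -2.76830…
|Ed| = 2.768 > 1, so demand is elastic.

-2.768; elastic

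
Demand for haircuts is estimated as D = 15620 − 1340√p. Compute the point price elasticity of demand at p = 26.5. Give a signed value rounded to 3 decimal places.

dD/dp = −1340/(2√p) = -130.152. At p = 26.5, D = 8721.93.
Ed = (dD/dp)·(p/D) = (-130.152) × (26.5/8721.93) = -0.39544…

-0.395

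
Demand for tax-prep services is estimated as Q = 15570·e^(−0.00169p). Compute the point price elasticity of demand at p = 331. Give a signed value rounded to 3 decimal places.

-0.559

dQ/dp = −0.00169·Q = -15.0396. At p = 331, Q = 8899.15.
Ed = (dQ/dp)·(p/Q) = (-15.0396) × (331/8899.15) = -0.55939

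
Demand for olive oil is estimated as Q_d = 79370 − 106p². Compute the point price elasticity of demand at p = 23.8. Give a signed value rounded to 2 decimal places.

-6.21

dQ_d/dp = −2·106·p = -5045.6. At p = 23.8, Q_d = 19327.36.
Ed = (dQ_d/dp)·(p/Q_d) = (-5045.6) × (23.8/19327.36) = -6.2132…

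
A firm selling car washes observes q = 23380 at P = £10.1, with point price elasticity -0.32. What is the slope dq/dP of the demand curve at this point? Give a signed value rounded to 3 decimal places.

-740.752

Ed = (dq/dP)·(P/q) ⇒ dq/dP = Ed·q/P = (-0.32)·23380/10.1 = -740.75247…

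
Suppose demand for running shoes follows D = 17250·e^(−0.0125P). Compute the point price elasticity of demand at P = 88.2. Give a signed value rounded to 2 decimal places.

-1.10

dD/dP = −0.0125·D = -71.5961. At P = 88.2, D = 5727.69.
Ed = (dD/dP)·(P/D) = (-71.5961) × (88.2/5727.69) = -1.1025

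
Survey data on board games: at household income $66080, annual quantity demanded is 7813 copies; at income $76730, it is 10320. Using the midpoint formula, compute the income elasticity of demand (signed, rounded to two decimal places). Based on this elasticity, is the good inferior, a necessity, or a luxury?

1.85; luxury

%ΔQ = (10320 − 7813)/[( 7813 + 10320)/2] = 2507/9066.5 = 0.276512…
%ΔIncome = (76730 − 66080)/[( 66080 + 76730)/2] = 10650/71405 = 0.149149…
E_income = (2507/9066.5) / (10650/71405) = 1.8539…
E_income > 1 ⇒ normal good, luxury.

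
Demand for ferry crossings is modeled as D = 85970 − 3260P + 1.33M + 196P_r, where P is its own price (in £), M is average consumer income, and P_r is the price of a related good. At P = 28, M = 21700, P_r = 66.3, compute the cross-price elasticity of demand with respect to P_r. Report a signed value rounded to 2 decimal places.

At the given values, D = 85970 − 3260(28) + 1.33(21700) + 196(66.3) = 36545.8.
∂D/∂P_r = 196.
E = (196) × (66.3/36545.8) = 0.3555…

0.36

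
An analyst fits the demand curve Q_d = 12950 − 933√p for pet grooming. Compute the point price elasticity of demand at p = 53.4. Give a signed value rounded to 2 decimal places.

-0.56

dQ_d/dp = −933/(2√p) = -63.8383. At p = 53.4, Q_d = 6132.07.
Ed = (dQ_d/dp)·(p/Q_d) = (-63.8383) × (53.4/6132.07) = -0.5559…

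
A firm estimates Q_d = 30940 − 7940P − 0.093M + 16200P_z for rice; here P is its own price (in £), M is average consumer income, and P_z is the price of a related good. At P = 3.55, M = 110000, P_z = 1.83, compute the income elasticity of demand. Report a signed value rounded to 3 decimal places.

-0.461

At the given values, Q_d = 30940 − 7940(3.55) − 0.093(110000) + 16200(1.83) = 22169.
∂Q_d/∂M = -0.093.
E = (-0.093) × (110000/22169) = -0.46145…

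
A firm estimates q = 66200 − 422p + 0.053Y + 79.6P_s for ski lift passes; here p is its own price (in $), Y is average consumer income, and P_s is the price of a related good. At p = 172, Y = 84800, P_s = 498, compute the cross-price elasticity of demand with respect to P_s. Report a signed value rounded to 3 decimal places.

1.050

At the given values, q = 66200 − 422(172) + 0.053(84800) + 79.6(498) = 37751.2.
∂q/∂P_s = 79.6.
E = (79.6) × (498/37751.2) = 1.05005…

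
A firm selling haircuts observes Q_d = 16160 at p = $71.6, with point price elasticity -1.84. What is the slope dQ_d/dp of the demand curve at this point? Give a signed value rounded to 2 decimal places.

-415.28

Ed = (dQ_d/dp)·(p/Q_d) ⇒ dQ_d/dp = Ed·Q_d/p = (-1.84)·16160/71.6 = -415.2849…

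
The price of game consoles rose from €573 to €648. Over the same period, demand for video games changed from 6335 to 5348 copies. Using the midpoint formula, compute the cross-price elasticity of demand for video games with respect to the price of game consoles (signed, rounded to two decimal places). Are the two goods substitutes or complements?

-1.38; complements

%ΔQ_{video games} = (5348 − 6335)/avg = -987/5841.5 = -0.168963…
%ΔP_{game consoles} = (648 − 573)/avg = 75/610.5 = 0.122850…
E_cross = (-987/5841.5) / (75/610.5) = -1.3753…
E_cross < 0 ⇒ the goods are complements.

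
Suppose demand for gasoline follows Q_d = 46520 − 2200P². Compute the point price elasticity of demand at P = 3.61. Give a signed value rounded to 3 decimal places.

-3.213

dQ_d/dP = −2·2200·P = -15884. At P = 3.61, Q_d = 17849.38.
Ed = (dQ_d/dP)·(P/Q_d) = (-15884) × (3.61/17849.38) = -3.21250…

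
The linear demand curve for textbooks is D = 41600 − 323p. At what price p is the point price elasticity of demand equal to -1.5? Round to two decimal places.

77.28

Ed = −323p/(41600 − 323p). Set this equal to -1.5:
323p = 1.5·(41600 − 323p) ⇒ 323p(1 + 1.5) = 1.5·41600
p = 1.5·41600 / (323·2.5) = 77.2755…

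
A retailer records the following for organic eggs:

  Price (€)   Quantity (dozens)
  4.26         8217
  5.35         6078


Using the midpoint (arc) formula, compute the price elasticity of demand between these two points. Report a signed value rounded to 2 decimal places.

%ΔQ = (6078 − 8217) / [(8217 + 6078)/2] = -2139/7147.5 = -0.299265…
%ΔP = (5.35 − 4.26) / [(4.26 + 5.35)/2] = 1.09/4.805 = 0.226847…
Arc Ed = %ΔQ / %ΔP = (-2139/7147.5) / (1.09/4.805) = -1.3192…

-1.32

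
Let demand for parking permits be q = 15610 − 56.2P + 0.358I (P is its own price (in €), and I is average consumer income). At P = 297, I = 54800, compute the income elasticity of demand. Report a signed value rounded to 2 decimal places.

1.06

At the given values, q = 15610 − 56.2(297) + 0.358(54800) = 18537.
∂q/∂I = 0.358.
E = (0.358) × (54800/18537) = 1.0583…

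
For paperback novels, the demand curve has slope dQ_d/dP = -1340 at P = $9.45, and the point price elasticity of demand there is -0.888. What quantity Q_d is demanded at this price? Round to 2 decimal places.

Ed = (dQ_d/dP)·(P/Q_d) ⇒ Q_d = (dQ_d/dP)·P/Ed = (-1340)·9.45/(-0.888) = 14260.1351…

14260.14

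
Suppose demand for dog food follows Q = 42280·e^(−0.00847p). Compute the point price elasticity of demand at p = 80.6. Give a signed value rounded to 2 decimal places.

dQ/dp = −0.00847·Q = -180.939. At p = 80.6, Q = 21362.4.
Ed = (dQ/dp)·(p/Q) = (-180.939) × (80.6/21362.4) = -0.6826…

-0.68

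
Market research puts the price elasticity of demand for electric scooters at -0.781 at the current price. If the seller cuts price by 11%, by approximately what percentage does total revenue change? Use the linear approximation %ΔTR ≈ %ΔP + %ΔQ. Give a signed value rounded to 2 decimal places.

-2.41%

%ΔQ ≈ Ed × %ΔP = (-0.781) × (-11%) = +8.5910%
%ΔTR ≈ %ΔP + %ΔQ = (-11%) + (+8.5910%) = -2.4090%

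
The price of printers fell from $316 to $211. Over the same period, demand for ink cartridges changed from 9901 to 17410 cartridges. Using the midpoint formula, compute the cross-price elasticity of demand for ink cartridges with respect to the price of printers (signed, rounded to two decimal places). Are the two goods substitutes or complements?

%ΔQ_{ink cartridges} = (17410 − 9901)/avg = 7509/13655.5 = 0.549888…
%ΔP_{printers} = (211 − 316)/avg = -105/263.5 = -0.398481…
E_cross = (7509/13655.5) / (-105/263.5) = -1.3799…
E_cross < 0 ⇒ the goods are complements.

-1.38; complements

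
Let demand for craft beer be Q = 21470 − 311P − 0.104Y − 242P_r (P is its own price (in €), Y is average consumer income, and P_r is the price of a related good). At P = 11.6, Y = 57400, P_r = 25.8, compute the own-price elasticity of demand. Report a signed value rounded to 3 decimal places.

At the given values, Q = 21470 − 311(11.6) − 0.104(57400) − 242(25.8) = 5649.2.
∂Q/∂P = −311.
E = (-311) × (11.6/5649.2) = -0.63860…

-0.639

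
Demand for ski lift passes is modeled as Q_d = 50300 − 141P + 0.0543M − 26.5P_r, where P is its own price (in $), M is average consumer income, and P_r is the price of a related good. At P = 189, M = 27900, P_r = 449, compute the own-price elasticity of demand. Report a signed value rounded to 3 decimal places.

-2.009

At the given values, Q_d = 50300 − 141(189) + 0.0543(27900) − 26.5(449) = 13267.47.
∂Q_d/∂P = −141.
E = (-141) × (189/13267.47) = -2.00859…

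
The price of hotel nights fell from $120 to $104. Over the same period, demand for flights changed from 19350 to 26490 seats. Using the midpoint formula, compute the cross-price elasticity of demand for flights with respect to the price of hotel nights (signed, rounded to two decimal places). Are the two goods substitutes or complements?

%ΔQ_{flights} = (26490 − 19350)/avg = 7140/22920 = 0.311518…
%ΔP_{hotel nights} = (104 − 120)/avg = -16/112 = -0.142857…
E_cross = (7140/22920) / (-16/112) = -2.1806…
E_cross < 0 ⇒ the goods are complements.

-2.18; complements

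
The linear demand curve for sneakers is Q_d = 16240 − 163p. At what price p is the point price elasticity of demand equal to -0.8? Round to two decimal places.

Ed = −163p/(16240 − 163p). Set this equal to -0.8:
163p = 0.8·(16240 − 163p) ⇒ 163p(1 + 0.8) = 0.8·16240
p = 0.8·16240 / (163·1.8) = 44.2808…

44.28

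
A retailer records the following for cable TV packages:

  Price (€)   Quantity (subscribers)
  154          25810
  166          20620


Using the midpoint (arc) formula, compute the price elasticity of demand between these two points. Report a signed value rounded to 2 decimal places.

-2.98

%ΔQ = (20620 − 25810) / [(25810 + 20620)/2] = -5190/23215 = -0.223562…
%ΔP = (166 − 154) / [(154 + 166)/2] = 12/160 = 0.075
Arc Ed = %ΔQ / %ΔP = (-5190/23215) / (12/160) = -2.9808…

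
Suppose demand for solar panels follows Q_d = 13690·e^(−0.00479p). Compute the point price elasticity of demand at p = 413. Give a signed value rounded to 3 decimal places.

dQ_d/dp = −0.00479·Q_d = -9.06958. At p = 413, Q_d = 1893.44.
Ed = (dQ_d/dp)·(p/Q_d) = (-9.06958) × (413/1893.44) = -1.97827

-1.978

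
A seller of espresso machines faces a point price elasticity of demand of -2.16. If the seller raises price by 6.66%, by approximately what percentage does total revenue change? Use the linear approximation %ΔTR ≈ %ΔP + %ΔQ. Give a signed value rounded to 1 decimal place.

-7.7%

%ΔQ ≈ Ed × %ΔP = (-2.16) × (+6.66%) = -14.3856%
%ΔTR ≈ %ΔP + %ΔQ = (+6.66%) + (-14.3856%) = -7.7256%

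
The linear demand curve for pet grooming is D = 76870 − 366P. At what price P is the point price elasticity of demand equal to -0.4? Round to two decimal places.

60.01

Ed = −366P/(76870 − 366P). Set this equal to -0.4:
366P = 0.4·(76870 − 366P) ⇒ 366P(1 + 0.4) = 0.4·76870
P = 0.4·76870 / (366·1.4) = 60.0078…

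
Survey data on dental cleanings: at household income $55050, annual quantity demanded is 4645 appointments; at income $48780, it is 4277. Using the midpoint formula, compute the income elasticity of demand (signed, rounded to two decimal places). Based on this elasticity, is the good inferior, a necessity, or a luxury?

%ΔQ = (4277 − 4645)/[( 4645 + 4277)/2] = -368/4461 = -0.082492…
%ΔIncome = (48780 − 55050)/[( 55050 + 48780)/2] = -6270/51915 = -0.120774…
E_income = (-368/4461) / (-6270/51915) = 0.6830…
0 < E_income < 1 ⇒ normal good, necessity.

0.68; necessity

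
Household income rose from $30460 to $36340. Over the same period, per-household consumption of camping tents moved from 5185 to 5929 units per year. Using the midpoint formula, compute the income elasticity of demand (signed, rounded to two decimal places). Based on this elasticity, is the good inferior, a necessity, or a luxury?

%ΔQ = (5929 − 5185)/[( 5185 + 5929)/2] = 744/5557 = 0.133885…
%ΔIncome = (36340 − 30460)/[( 30460 + 36340)/2] = 5880/33400 = 0.176047…
E_income = (744/5557) / (5880/33400) = 0.7605…
0 < E_income < 1 ⇒ normal good, necessity.

0.76; necessity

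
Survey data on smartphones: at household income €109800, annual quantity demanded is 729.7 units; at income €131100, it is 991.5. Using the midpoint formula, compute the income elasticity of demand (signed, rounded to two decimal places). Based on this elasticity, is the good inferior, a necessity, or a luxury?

1.72; luxury

%ΔQ = (991.5 − 729.7)/[( 729.7 + 991.5)/2] = 261.8/860.6 = 0.304206…
%ΔIncome = (131100 − 109800)/[( 109800 + 131100)/2] = 21300/120450 = 0.176836…
E_income = (261.8/860.6) / (21300/120450) = 1.7202…
E_income > 1 ⇒ normal good, luxury.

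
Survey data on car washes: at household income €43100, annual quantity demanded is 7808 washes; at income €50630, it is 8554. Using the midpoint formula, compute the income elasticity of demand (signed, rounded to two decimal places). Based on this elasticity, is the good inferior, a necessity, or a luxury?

0.57; necessity

%ΔQ = (8554 − 7808)/[( 7808 + 8554)/2] = 746/8181 = 0.091186…
%ΔIncome = (50630 − 43100)/[( 43100 + 50630)/2] = 7530/46865 = 0.160674…
E_income = (746/8181) / (7530/46865) = 0.5675…
0 < E_income < 1 ⇒ normal good, necessity.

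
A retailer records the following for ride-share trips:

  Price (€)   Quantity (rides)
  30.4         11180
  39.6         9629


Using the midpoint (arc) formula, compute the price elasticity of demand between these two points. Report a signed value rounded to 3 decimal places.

%ΔQ = (9629 − 11180) / [(11180 + 9629)/2] = -1551/10404.5 = -0.149070…
%ΔP = (39.6 − 30.4) / [(30.4 + 39.6)/2] = 9.2/35 = 0.262857…
Arc Ed = %ΔQ / %ΔP = (-1551/10404.5) / (9.2/35) = -0.56711…

-0.567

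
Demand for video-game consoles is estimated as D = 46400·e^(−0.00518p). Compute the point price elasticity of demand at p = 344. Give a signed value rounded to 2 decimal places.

-1.78

dD/dp = −0.00518·D = -40.4548. At p = 344, D = 7809.8.
Ed = (dD/dp)·(p/D) = (-40.4548) × (344/7809.8) = -1.7819…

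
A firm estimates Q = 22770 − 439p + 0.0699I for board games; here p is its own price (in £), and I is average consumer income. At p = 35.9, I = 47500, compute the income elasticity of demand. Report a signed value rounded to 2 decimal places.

At the given values, Q = 22770 − 439(35.9) + 0.0699(47500) = 10330.15.
∂Q/∂I = 0.0699.
E = (0.0699) × (47500/10330.15) = 0.3214…

0.32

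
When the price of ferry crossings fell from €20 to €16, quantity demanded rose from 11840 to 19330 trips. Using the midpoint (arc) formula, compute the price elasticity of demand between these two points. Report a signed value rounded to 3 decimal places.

-2.163

%ΔQ = (19330 − 11840) / [(11840 + 19330)/2] = 7490/15585 = 0.480590…
%ΔP = (16 − 20) / [(20 + 16)/2] = -4/18 = -0.222222…
Arc Ed = %ΔQ / %ΔP = (7490/15585) / (-4/18) = -2.16265…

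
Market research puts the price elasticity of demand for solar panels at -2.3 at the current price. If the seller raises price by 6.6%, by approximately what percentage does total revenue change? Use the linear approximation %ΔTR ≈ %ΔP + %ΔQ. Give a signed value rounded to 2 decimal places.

-8.58%

%ΔQ ≈ Ed × %ΔP = (-2.3) × (+6.6%) = -15.1800%
%ΔTR ≈ %ΔP + %ΔQ = (+6.6%) + (-15.1800%) = -8.5800%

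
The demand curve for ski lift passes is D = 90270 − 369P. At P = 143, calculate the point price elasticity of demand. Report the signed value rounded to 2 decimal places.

-1.41

dD/dP = −369. At P = 143, D = 90270 − 369(143) = 37503.
Ed = (dD/dP)·(P/D) = −369 × (143/37503) = -1.4070…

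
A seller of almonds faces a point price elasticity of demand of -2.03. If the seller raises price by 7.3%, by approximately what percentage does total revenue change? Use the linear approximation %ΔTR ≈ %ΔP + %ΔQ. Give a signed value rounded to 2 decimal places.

-7.52%

%ΔQ ≈ Ed × %ΔP = (-2.03) × (+7.3%) = -14.8190%
%ΔTR ≈ %ΔP + %ΔQ = (+7.3%) + (-14.8190%) = -7.5190%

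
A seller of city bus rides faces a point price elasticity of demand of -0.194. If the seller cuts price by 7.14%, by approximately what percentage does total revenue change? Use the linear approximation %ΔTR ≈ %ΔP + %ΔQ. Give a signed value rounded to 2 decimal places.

%ΔQ ≈ Ed × %ΔP = (-0.194) × (-7.14%) = +1.3852%
%ΔTR ≈ %ΔP + %ΔQ = (-7.14%) + (+1.3852%) = -5.7548%

-5.75%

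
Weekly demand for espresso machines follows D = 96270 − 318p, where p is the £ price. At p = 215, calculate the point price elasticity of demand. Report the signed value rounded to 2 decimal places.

dD/dp = −318. At p = 215, D = 96270 − 318(215) = 27900.
Ed = (dD/dp)·(p/D) = −318 × (215/27900) = -2.4505…

-2.45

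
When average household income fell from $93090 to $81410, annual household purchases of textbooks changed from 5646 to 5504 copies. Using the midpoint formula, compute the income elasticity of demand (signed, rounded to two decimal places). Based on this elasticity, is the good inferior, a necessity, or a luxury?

0.19; necessity

%ΔQ = (5504 − 5646)/[( 5646 + 5504)/2] = -142/5575 = -0.025470…
%ΔIncome = (81410 − 93090)/[( 93090 + 81410)/2] = -11680/87250 = -0.133868…
E_income = (-142/5575) / (-11680/87250) = 0.1902…
0 < E_income < 1 ⇒ normal good, necessity.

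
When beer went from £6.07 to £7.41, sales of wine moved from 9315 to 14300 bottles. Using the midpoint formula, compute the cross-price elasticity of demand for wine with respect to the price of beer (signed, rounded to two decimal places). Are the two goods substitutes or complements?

%ΔQ_{wine} = (14300 − 9315)/avg = 4985/11807.5 = 0.422189…
%ΔP_{beer} = (7.41 − 6.07)/avg = 1.34/6.74 = 0.198813…
E_cross = (4985/11807.5) / (1.34/6.74) = 2.1235…
E_cross > 0 ⇒ the goods are substitutes.

2.12; substitutes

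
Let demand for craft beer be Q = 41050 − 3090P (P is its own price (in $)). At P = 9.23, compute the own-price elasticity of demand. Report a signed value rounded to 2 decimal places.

At the given values, Q = 41050 − 3090(9.23) = 12529.3.
∂Q/∂P = −3090.
E = (-3090) × (9.23/12529.3) = -2.2763…

-2.28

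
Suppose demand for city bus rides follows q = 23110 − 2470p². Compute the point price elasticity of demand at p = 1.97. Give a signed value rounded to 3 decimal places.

-1.418

dq/dp = −2·2470·p = -9731.8. At p = 1.97, q = 13524.177.
Ed = (dq/dp)·(p/q) = (-9731.8) × (1.97/13524.177) = -1.41758…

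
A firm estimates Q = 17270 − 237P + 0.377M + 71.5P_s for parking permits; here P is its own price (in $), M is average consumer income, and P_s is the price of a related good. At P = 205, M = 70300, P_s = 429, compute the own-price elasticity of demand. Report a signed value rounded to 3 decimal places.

At the given values, Q = 17270 − 237(205) + 0.377(70300) + 71.5(429) = 25861.6.
∂Q/∂P = −237.
E = (-237) × (205/25861.6) = -1.87865…

-1.879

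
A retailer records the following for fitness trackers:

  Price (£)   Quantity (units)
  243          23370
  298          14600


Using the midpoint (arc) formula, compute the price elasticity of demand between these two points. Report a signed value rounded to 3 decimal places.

-2.272

%ΔQ = (14600 − 23370) / [(23370 + 14600)/2] = -8770/18985 = -0.461943…
%ΔP = (298 − 243) / [(243 + 298)/2] = 55/270.5 = 0.203327…
Arc Ed = %ΔQ / %ΔP = (-8770/18985) / (55/270.5) = -2.27192…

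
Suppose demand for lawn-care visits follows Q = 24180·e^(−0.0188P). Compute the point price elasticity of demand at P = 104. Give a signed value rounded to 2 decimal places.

-1.96

dQ/dP = −0.0188·Q = -64.3401. At P = 104, Q = 3422.34.
Ed = (dQ/dP)·(P/Q) = (-64.3401) × (104/3422.34) = -1.9552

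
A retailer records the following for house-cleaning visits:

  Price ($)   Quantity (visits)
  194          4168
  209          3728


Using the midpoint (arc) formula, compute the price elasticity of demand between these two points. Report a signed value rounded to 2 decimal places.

-1.50

%ΔQ = (3728 − 4168) / [(4168 + 3728)/2] = -440/3948 = -0.111448…
%ΔP = (209 − 194) / [(194 + 209)/2] = 15/201.5 = 0.074441…
Arc Ed = %ΔQ / %ΔP = (-440/3948) / (15/201.5) = -1.4971…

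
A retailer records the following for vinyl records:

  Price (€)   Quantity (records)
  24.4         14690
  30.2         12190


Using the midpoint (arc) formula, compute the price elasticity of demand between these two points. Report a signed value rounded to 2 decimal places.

-0.88

%ΔQ = (12190 − 14690) / [(14690 + 12190)/2] = -2500/13440 = -0.186011…
%ΔP = (30.2 − 24.4) / [(24.4 + 30.2)/2] = 5.8/27.3 = 0.212454…
Arc Ed = %ΔQ / %ΔP = (-2500/13440) / (5.8/27.3) = -0.8755…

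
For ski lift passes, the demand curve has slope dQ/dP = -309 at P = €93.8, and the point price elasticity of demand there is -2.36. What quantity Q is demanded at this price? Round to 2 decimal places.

12281.44

Ed = (dQ/dP)·(P/Q) ⇒ Q = (dQ/dP)·P/Ed = (-309)·93.8/(-2.36) = 12281.4406…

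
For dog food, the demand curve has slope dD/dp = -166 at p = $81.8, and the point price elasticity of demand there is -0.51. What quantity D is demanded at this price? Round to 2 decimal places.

Ed = (dD/dp)·(p/D) ⇒ D = (dD/dp)·p/Ed = (-166)·81.8/(-0.51) = 26625.0980…

26625.10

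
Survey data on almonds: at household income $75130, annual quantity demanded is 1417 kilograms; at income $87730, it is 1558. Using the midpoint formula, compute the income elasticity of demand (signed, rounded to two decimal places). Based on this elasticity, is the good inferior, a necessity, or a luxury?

0.61; necessity

%ΔQ = (1558 − 1417)/[( 1417 + 1558)/2] = 141/1487.5 = 0.094789…
%ΔIncome = (87730 − 75130)/[( 75130 + 87730)/2] = 12600/81430 = 0.154734…
E_income = (141/1487.5) / (12600/81430) = 0.6125…
0 < E_income < 1 ⇒ normal good, necessity.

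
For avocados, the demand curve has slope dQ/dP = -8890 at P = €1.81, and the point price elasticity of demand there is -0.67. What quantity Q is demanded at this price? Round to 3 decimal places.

Ed = (dQ/dP)·(P/Q) ⇒ Q = (dQ/dP)·P/Ed = (-8890)·1.81/(-0.67) = 24016.26865…

24016.269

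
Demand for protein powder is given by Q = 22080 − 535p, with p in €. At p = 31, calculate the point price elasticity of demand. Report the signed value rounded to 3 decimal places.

-3.018

dQ/dp = −535. At p = 31, Q = 22080 − 535(31) = 5495.
Ed = (dQ/dp)·(p/Q) = −535 × (31/5495) = -3.01819…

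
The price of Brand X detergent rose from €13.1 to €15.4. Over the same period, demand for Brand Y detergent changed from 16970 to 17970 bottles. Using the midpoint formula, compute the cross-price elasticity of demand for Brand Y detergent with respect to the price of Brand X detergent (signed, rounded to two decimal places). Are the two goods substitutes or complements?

0.35; substitutes

%ΔQ_{Brand Y detergent} = (17970 − 16970)/avg = 1000/17470 = 0.057240…
%ΔP_{Brand X detergent} = (15.4 − 13.1)/avg = 2.3/14.25 = 0.161403…
E_cross = (1000/17470) / (2.3/14.25) = 0.3546…
E_cross > 0 ⇒ the goods are substitutes.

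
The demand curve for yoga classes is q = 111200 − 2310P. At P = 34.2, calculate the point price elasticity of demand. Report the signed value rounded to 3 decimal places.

-2.454

dq/dP = −2310. At P = 34.2, q = 111200 − 2310(34.2) = 32198.
Ed = (dq/dP)·(P/q) = −2310 × (34.2/32198) = -2.45363…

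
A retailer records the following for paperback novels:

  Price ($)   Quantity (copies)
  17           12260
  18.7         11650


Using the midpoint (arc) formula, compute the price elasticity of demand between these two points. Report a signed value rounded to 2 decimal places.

%ΔQ = (11650 − 12260) / [(12260 + 11650)/2] = -610/11955 = -0.051024…
%ΔP = (18.7 − 17) / [(17 + 18.7)/2] = 1.7/17.85 = 0.095238…
Arc Ed = %ΔQ / %ΔP = (-610/11955) / (1.7/17.85) = -0.5357…

-0.54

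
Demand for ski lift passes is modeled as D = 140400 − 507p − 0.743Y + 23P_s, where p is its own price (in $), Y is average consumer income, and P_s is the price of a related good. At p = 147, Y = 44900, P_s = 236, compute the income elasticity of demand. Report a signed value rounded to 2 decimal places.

At the given values, D = 140400 − 507(147) − 0.743(44900) + 23(236) = 37938.3.
∂D/∂Y = -0.743.
E = (-0.743) × (44900/37938.3) = -0.8793…

-0.88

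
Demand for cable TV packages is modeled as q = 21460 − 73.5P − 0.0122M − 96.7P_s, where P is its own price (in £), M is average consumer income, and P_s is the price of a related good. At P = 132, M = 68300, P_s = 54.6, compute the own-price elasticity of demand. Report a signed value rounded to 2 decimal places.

At the given values, q = 21460 − 73.5(132) − 0.0122(68300) − 96.7(54.6) = 5644.92.
∂q/∂P = −73.5.
E = (-73.5) × (132/5644.92) = -1.7187…

-1.72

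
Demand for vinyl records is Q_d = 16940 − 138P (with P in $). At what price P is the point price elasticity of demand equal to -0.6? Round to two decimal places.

Ed = −138P/(16940 − 138P). Set this equal to -0.6:
138P = 0.6·(16940 − 138P) ⇒ 138P(1 + 0.6) = 0.6·16940
P = 0.6·16940 / (138·1.6) = 46.0326…

46.03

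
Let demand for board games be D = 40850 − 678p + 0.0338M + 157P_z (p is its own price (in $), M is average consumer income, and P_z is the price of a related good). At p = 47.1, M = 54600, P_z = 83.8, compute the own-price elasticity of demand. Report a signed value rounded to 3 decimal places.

-1.335

At the given values, D = 40850 − 678(47.1) + 0.0338(54600) + 157(83.8) = 23918.28.
∂D/∂p = −678.
E = (-678) × (47.1/23918.28) = -1.33512…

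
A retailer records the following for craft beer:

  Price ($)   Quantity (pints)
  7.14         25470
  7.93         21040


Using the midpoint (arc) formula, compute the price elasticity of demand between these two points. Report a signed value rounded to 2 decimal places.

%ΔQ = (21040 − 25470) / [(25470 + 21040)/2] = -4430/23255 = -0.190496…
%ΔP = (7.93 − 7.14) / [(7.14 + 7.93)/2] = 0.79/7.535 = 0.104844…
Arc Ed = %ΔQ / %ΔP = (-4430/23255) / (0.79/7.535) = -1.8169…

-1.82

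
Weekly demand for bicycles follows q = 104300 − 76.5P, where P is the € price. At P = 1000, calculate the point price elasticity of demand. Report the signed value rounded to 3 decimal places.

-2.752

dq/dP = −76.5. At P = 1000, q = 104300 − 76.5(1000) = 27800.
Ed = (dq/dP)·(P/q) = −76.5 × (1000/27800) = -2.75179…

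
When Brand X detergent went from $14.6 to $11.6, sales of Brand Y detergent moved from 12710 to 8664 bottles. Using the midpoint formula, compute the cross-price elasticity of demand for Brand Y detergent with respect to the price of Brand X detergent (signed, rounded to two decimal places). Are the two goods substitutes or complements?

%ΔQ_{Brand Y detergent} = (8664 − 12710)/avg = -4046/10687 = -0.378590…
%ΔP_{Brand X detergent} = (11.6 − 14.6)/avg = -3/13.1 = -0.229007…
E_cross = (-4046/10687) / (-3/13.1) = 1.6531…
E_cross > 0 ⇒ the goods are substitutes.

1.65; substitutes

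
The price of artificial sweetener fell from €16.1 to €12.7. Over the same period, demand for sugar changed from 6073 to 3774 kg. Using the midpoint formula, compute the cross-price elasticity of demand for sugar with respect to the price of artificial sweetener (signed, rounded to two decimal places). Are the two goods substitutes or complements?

%ΔQ_{sugar} = (3774 − 6073)/avg = -2299/4923.5 = -0.466944…
%ΔP_{artificial sweetener} = (12.7 − 16.1)/avg = -3.4/14.4 = -0.236111…
E_cross = (-2299/4923.5) / (-3.4/14.4) = 1.9776…
E_cross > 0 ⇒ the goods are substitutes.

1.98; substitutes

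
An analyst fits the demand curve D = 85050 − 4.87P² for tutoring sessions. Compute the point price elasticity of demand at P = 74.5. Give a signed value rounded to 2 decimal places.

-0.93

dD/dP = −2·4.87·P = -725.63. At P = 74.5, D = 58020.2825.
Ed = (dD/dP)·(P/D) = (-725.63) × (74.5/58020.2825) = -0.9317…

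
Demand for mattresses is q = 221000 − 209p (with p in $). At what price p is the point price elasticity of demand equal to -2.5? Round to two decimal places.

755.30

Ed = −209p/(221000 − 209p). Set this equal to -2.5:
209p = 2.5·(221000 − 209p) ⇒ 209p(1 + 2.5) = 2.5·221000
p = 2.5·221000 / (209·3.5) = 755.2973…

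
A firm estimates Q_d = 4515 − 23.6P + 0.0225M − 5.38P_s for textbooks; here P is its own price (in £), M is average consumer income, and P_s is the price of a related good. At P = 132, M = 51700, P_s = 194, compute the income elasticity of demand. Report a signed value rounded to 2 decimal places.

At the given values, Q_d = 4515 − 23.6(132) + 0.0225(51700) − 5.38(194) = 1519.33.
∂Q_d/∂M = 0.0225.
E = (0.0225) × (51700/1519.33) = 0.7656…

0.77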